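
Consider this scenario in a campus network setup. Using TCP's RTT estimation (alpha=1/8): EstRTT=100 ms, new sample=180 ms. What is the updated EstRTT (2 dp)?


Given: EstRTT = 100 ms, SampleRTT = 180 ms, alpha = 1/8
New EstRTT = (1 - alpha) * EstRTT + alpha * SampleRTT
(7/8) * 100 = 87.5
(1/8) * 180 = 22.5
New EstRTT = 87.5 + 22.5 = 110 ms -> 110.00 ms (2 dp)

110.00


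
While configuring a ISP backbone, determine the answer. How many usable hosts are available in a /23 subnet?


Given: subnet mask /23
Host bits = 32 - 23 = 9
Total addresses = 2^9 = 512
Usable hosts = 512 - 2 (network + broadcast) = 510

510


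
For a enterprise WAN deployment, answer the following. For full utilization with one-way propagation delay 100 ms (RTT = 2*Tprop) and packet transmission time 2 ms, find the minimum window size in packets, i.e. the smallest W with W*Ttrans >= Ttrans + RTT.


Given: Ttrans = 2 ms, RTT = 200 ms (= 2 * Tprop, Tprop = 100 ms)
Time until first ACK returns = Ttrans + RTT = 2 + 200 = 202 ms
Need W * Ttrans >= Ttrans + RTT  ->  W >= (Ttrans + RTT) / Ttrans
(Ttrans + RTT) / Ttrans = 202 / 2 = 101
W_min = ceil(101) = 101

101


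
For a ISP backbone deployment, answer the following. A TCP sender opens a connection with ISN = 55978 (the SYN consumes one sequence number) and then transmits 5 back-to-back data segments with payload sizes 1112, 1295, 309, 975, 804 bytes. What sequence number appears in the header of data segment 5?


The SYN occupies sequence number ISN = 55978, so the first data byte is ISN + 1 = 55979.
SEQ of data segment i = (ISN + 1) + sum of payload sizes of segments 1..i-1.
Segment 1: SEQ = 55979, payload = 1112 bytes
Segment 2: SEQ = 57091, payload = 1295 bytes
Segment 3: SEQ = 58386, payload = 309 bytes
Segment 4: SEQ = 58695, payload = 975 bytes
Segment 5: SEQ = 59670, payload = 804 bytes
SEQ of segment 5 = 55979 + 1112 + 1295 + 309 + 975 = 59670

59670


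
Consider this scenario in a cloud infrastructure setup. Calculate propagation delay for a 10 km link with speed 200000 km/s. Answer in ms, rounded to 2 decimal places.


Given: distance = 10 km, speed = 200000 km/s
Delay = distance / speed = 10 / 200000 seconds
Delay in ms = 10 * 1000 / 200000
Delay = 0.0500 ms
Rounded to 2 dp = 0.05 ms

0.05


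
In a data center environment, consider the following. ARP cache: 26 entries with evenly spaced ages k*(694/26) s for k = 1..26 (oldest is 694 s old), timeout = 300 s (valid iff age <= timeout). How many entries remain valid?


Ages are k * 694/26 s for k = 1..26 (spacing = 26.6923 s).
Entry k is valid iff k * 694/26 <= 300 iff k <= 26 * 300 / 694 = 11.2392
n_valid = floor(11.2392) = 11
(n_stale = 26 - 11 = 15)

11


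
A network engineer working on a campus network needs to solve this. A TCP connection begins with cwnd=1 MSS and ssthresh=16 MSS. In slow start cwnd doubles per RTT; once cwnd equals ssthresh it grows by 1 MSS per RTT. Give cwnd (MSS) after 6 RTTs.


RTT 0: cwnd = 1 MSS (initial)
RTT 1: cwnd = 2 MSS (slow start, doubled)
RTT 2: cwnd = 4 MSS (slow start, doubled)
RTT 3: cwnd = 8 MSS (slow start, doubled)
RTT 4: cwnd = 16 MSS (slow start, doubled)
RTT 5: cwnd = 17 MSS (congestion avoidance, +1)
RTT 6: cwnd = 18 MSS (congestion avoidance, +1)

18


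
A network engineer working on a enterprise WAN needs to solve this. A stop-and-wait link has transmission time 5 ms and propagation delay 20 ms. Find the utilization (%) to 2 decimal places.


Given: Ttrans = 5 ms, Tprop = 20 ms
RTT = 2 * Tprop = 2 * 20 = 40 ms
U = Ttrans / (Ttrans + RTT)
U = 5 / (5 + 40)
U = 5 / 45 = 0.111111
U% = 11.11%

11.11


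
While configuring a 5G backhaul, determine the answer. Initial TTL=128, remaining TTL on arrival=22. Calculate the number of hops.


Given: initial TTL = 128, received TTL = 22
Hops = initial TTL - received TTL
Hops = 128 - 22 = 106

106


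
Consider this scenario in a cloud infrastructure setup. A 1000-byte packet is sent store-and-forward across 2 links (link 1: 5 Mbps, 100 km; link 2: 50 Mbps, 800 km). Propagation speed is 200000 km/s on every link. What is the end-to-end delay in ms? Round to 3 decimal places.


Packet = 1000 bytes = 8000 bits. Store-and-forward: sum (t_trans + t_prop) per link.
Link 1: t_trans = 8000/(5*10^6) s = 1.6000 ms; t_prop = 100/200000 s = 0.5000 ms; subtotal = 2.1000 ms
Link 2: t_trans = 8000/(50*10^6) s = 0.1600 ms; t_prop = 800/200000 s = 4.0000 ms; subtotal = 4.1600 ms
End-to-end = 2.1000 + 4.1600 = 6.2600 ms -> 6.260 ms (3 dp)

6.260


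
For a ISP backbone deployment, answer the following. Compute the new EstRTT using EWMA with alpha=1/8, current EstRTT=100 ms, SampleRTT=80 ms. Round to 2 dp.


Given: EstRTT = 100 ms, SampleRTT = 80 ms, alpha = 1/8
New EstRTT = (1 - alpha) * EstRTT + alpha * SampleRTT
(7/8) * 100 = 87.5
(1/8) * 80 = 10
New EstRTT = 87.5 + 10 = 97.5 ms -> 97.50 ms (2 dp)

97.50


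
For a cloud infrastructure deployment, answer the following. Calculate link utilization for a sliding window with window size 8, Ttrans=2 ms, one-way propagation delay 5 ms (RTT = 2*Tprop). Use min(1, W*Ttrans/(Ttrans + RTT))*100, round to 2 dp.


Given: W = 8, Ttrans = 2 ms, RTT = 10 ms (= 2 * Tprop, Tprop = 5 ms)
Cycle time = Ttrans + RTT = 2 + 10 = 12 ms (first packet sent until its ACK returns)
W * Ttrans = 8 * 2 = 16 ms of sending per cycle
W * Ttrans / (Ttrans + RTT) = 16 / 12 = 1.333333
U = min(1, 1.333333) = 1.000000
U% = 100.00%

100.00


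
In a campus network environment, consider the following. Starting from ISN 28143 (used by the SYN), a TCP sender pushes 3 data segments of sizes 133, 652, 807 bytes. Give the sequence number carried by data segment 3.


The SYN occupies sequence number ISN = 28143, so the first data byte is ISN + 1 = 28144.
SEQ of data segment i = (ISN + 1) + sum of payload sizes of segments 1..i-1.
Segment 1: SEQ = 28144, payload = 133 bytes
Segment 2: SEQ = 28277, payload = 652 bytes
Segment 3: SEQ = 28929, payload = 807 bytes
SEQ of segment 3 = 28144 + 133 + 652 = 28929

28929


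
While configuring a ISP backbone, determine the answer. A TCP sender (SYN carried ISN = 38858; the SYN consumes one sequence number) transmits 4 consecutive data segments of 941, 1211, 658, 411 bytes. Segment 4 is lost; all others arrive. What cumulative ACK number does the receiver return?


SYN uses sequence number 38858; first data byte = ISN + 1 = 38859.
Segment 1: SEQ = 38859, len = 941 B, covers [38859, 39799]
Segment 2: SEQ = 39800, len = 1211 B, covers [39800, 41010]
Segment 3: SEQ = 41011, len = 658 B, covers [41011, 41668]
Segment 4: SEQ = 41669, len = 411 B, covers [41669, 42079] [LOST]
In-order data received: bytes [38859, 41668] (segments 1..3).
Segment 4 missing -> gap begins at byte 41669.
Cumulative ACK = next expected in-order byte = 38859 + 941 + 1211 + 658 = 41669

41669


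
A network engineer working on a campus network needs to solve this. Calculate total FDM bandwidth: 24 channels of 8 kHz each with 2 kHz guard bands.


Given: 24 channels, 8 kHz each, guard = 2 kHz
Channel bandwidth = 24 * 8 = 192 kHz
Guard bands = 23 gaps * 2 kHz = 46 kHz
Total = 192 + 46 = 238 kHz

238


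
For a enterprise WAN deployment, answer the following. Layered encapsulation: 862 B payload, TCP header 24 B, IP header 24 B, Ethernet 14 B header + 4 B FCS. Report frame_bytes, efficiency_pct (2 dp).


TCP segment = 862 + 24 = 886 B
IP packet = 886 + 24 = 910 B
Ethernet frame = 910 + 14 + 4 = 928 B
Efficiency = app / frame = 862 / 928 = 0.928879 = 92.8879% -> 92.89% (2 dp)

928, 92.89


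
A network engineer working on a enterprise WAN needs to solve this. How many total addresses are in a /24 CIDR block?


Given: CIDR prefix /24
Host bits = 32 - 24 = 8
Total addresses = 2^8 = 256

256


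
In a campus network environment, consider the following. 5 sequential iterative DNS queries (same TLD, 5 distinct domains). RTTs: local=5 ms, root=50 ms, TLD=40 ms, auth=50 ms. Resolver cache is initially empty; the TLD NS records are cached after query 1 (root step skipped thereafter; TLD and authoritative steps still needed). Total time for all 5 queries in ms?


Lookup 1 (cold cache): local + root + TLD + auth = 5 + 50 + 40 + 50 = 145 ms
Lookups 2..5 (TLD NS cached -> skip root; new domain -> still ask TLD and auth): local + TLD + auth = 5 + 40 + 50 = 95 ms each
Remaining 4 lookups: 4 * 95 = 380 ms
Total = 145 + 380 = 525 ms

525


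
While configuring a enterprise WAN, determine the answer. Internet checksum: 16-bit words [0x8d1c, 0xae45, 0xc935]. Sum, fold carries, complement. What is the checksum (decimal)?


Given words: [0x8d1c, 0xae45, 0xc935]
Step 1: Sum all words
Raw sum = 36124 + 44613 + 51509 = 132246
Step 2: Fold carry: (1174 + 2) = 1176
One's complement = ~1176 & 0xFFFF = 64359

64359


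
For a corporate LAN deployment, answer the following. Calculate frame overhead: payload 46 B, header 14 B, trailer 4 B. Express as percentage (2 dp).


Given: payload = 46 B, header = 14 B, trailer = 4 B
Overhead bytes = header + trailer = 14 + 4 = 18
Total frame = payload + overhead = 46 + 18 = 64
Overhead % = 18 / 64 * 100 = 28.1250% -> 28.13% (2 dp)

28.13


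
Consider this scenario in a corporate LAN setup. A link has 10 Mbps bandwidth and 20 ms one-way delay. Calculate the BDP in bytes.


Given: bandwidth = 10 Mbps, delay = 20 ms
BDP in bits = 10 * 10^6 * 20 / 1000
BDP in bits = 200000
BDP in bytes = 200000 / 8 = 25000

25000


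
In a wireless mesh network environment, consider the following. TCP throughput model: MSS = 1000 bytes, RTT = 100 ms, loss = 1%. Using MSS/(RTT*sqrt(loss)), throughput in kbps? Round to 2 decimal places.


Given: MSS = 1000 bytes, RTT = 100 ms, loss = 1%
RTT in seconds = 100 / 1000 = 0.1
Loss rate = 1% = 0.01
sqrt(loss) = sqrt(0.01) = 0.1
Throughput (bytes/s) = 1000 / (0.1 * 0.1) = 100000.0000
Throughput (kbps) = 100000.0000 * 8 / 1000 = 800.000000 -> 800.00 kbps (2 dp)

800.00


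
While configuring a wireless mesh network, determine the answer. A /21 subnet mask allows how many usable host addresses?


Given: subnet mask /21
Host bits = 32 - 21 = 11
Total addresses = 2^11 = 2048
Usable hosts = 2048 - 2 (network + broadcast) = 2046

2046


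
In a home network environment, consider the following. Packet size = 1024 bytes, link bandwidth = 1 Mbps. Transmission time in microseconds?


Given: packet = 1024 bytes, bandwidth = 1 Mbps
Packet in bits = 1024 * 8 = 8192 bits
Bandwidth = 1 * 10^6 = 1000000 bps
Time = 8192 / 1000000 seconds
Time in us = 8192 * 10^6 / 1000000 = 8192

8192


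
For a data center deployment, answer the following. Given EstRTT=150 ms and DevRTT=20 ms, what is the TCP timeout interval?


Given: EstRTT = 150 ms, DevRTT = 20 ms
Timeout = EstRTT + 4 * DevRTT
4 * DevRTT = 4 * 20 = 80
Timeout = 150 + 80 = 230 ms

230


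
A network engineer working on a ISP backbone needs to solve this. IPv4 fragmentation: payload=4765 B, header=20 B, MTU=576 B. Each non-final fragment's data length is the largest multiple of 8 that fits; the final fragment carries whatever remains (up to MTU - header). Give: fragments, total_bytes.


Max data per non-final fragment = floor((MTU - header)/8)*8 = floor((576 - 20)/8)*8 = floor(556/8)*8 = 552 B
Final fragment needs no 8-byte alignment: it can carry up to MTU - header = 556 B
Non-final fragments needed = ceil((payload - 556) / 552) = ceil(4209/552) = ceil(7.6250) = 8
Number of fragments = 8 + 1 = 9
Fragment sizes (data): 8 * 552 B + 349 B (last, 349 <= 556 OK)
Total bytes sent = payload + n_frags * header = 4765 + 9*20 = 4765 + 180 = 4945 B

9, 4945


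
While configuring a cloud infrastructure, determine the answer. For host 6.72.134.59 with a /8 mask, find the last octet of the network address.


Given: IP = 6.72.134.59, prefix = /8
Subnet mask = 255.0.0.0
Last octet of IP: 59
Last octet of mask: 0
Network last octet = 59 AND 0 = 0

0


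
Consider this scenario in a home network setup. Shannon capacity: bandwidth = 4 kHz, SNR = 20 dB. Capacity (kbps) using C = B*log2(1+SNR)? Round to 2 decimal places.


Given: B = 4 kHz, SNR = 20 dB
SNR linear = 10^(20/10) = 100
1 + SNR = 101
log2(101) = 6.6582114828
C = 4 * 1000 * 6.6582114828 = 26632.8459 bps
C = 26.632846 kbps -> 26.63 kbps (2 dp)

26.63


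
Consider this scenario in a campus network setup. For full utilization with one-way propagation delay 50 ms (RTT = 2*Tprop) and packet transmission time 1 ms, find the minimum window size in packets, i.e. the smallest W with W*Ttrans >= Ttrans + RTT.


Given: Ttrans = 1 ms, RTT = 100 ms (= 2 * Tprop, Tprop = 50 ms)
Time until first ACK returns = Ttrans + RTT = 1 + 100 = 101 ms
Need W * Ttrans >= Ttrans + RTT  ->  W >= (Ttrans + RTT) / Ttrans
(Ttrans + RTT) / Ttrans = 101 / 1 = 101
W_min = ceil(101) = 101

101


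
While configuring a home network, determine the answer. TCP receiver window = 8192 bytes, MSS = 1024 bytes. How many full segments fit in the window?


Given: RWND = 8192 bytes, MSS = 1024 bytes
Full segments = floor(RWND / MSS)
Full segments = floor(8192 / 1024)
Full segments = floor(8.0) = 8

8


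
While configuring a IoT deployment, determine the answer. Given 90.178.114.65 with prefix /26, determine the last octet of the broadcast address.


Given: IP = 90.178.114.65, prefix = /26
Host bits = 32 - 26 = 6
Network last octet = 65 AND mask = 64
Host part size = 2^6 - 1 = 63
Broadcast last octet = 64 OR 63 = 127

127


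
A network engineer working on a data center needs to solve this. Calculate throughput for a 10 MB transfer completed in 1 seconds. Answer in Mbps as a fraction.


Given: file = 10 MB, time = 1 s
File in Mb = 10 * 8 = 80 Mb
Throughput = 80 / 1 Mbps
Throughput = 80 Mbps

80


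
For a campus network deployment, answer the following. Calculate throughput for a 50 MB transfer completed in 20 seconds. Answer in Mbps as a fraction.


Given: file = 50 MB, time = 20 s
File in Mb = 50 * 8 = 400 Mb
Throughput = 400 / 20 Mbps
Throughput = 20 Mbps

20


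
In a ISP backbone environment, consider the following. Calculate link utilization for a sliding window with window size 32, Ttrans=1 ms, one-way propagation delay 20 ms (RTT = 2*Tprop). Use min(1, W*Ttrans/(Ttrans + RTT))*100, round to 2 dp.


Given: W = 32, Ttrans = 1 ms, RTT = 40 ms (= 2 * Tprop, Tprop = 20 ms)
Cycle time = Ttrans + RTT = 1 + 40 = 41 ms (first packet sent until its ACK returns)
W * Ttrans = 32 * 1 = 32 ms of sending per cycle
W * Ttrans / (Ttrans + RTT) = 32 / 41 = 0.780488
U = min(1, 0.780488) = 0.780488
U% = 78.05%

78.05


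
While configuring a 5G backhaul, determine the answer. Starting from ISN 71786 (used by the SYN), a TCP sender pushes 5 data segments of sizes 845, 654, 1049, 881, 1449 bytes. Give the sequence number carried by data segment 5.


The SYN occupies sequence number ISN = 71786, so the first data byte is ISN + 1 = 71787.
SEQ of data segment i = (ISN + 1) + sum of payload sizes of segments 1..i-1.
Segment 1: SEQ = 71787, payload = 845 bytes
Segment 2: SEQ = 72632, payload = 654 bytes
Segment 3: SEQ = 73286, payload = 1049 bytes
Segment 4: SEQ = 74335, payload = 881 bytes
Segment 5: SEQ = 75216, payload = 1449 bytes
SEQ of segment 5 = 71787 + 845 + 654 + 1049 + 881 = 75216

75216


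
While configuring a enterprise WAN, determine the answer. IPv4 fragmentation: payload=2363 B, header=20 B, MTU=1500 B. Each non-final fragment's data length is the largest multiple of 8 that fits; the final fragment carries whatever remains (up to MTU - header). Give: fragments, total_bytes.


Max data per non-final fragment = floor((MTU - header)/8)*8 = floor((1500 - 20)/8)*8 = floor(1480/8)*8 = 1480 B
Final fragment needs no 8-byte alignment: it can carry up to MTU - header = 1480 B
Non-final fragments needed = ceil((payload - 1480) / 1480) = ceil(883/1480) = ceil(0.5966) = 1
Number of fragments = 1 + 1 = 2
Fragment sizes (data): 1 * 1480 B + 883 B (last, 883 <= 1480 OK)
Total bytes sent = payload + n_frags * header = 2363 + 2*20 = 2363 + 40 = 2403 B

2, 2403


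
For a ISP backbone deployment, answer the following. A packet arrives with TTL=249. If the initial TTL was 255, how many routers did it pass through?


Given: initial TTL = 255, received TTL = 249
Hops = initial TTL - received TTL
Hops = 255 - 249 = 6

6


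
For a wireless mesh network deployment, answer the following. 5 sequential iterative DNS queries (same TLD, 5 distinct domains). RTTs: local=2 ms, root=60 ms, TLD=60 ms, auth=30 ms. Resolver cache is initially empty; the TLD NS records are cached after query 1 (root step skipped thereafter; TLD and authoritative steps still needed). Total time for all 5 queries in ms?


Lookup 1 (cold cache): local + root + TLD + auth = 2 + 60 + 60 + 30 = 152 ms
Lookups 2..5 (TLD NS cached -> skip root; new domain -> still ask TLD and auth): local + TLD + auth = 2 + 60 + 30 = 92 ms each
Remaining 4 lookups: 4 * 92 = 368 ms
Total = 152 + 368 = 520 ms

520


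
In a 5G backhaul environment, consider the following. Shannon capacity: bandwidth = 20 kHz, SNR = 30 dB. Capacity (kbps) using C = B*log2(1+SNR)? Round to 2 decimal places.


Given: B = 20 kHz, SNR = 30 dB
SNR linear = 10^(30/10) = 1000
1 + SNR = 1001
log2(1001) = 9.9672262588
C = 20 * 1000 * 9.9672262588 = 199344.5252 bps
C = 199.344525 kbps -> 199.34 kbps (2 dp)

199.34


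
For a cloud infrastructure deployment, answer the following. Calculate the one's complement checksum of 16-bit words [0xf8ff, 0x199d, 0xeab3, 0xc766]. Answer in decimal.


Given words: [0xf8ff, 0x199d, 0xeab3, 0xc766]
Step 1: Sum all words
Raw sum = 63743 + 6557 + 60083 + 51046 = 181429
Step 2: Fold carry: (50357 + 2) = 50359
One's complement = ~50359 & 0xFFFF = 15176

15176


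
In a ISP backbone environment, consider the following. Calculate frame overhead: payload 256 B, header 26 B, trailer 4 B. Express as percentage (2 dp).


Given: payload = 256 B, header = 26 B, trailer = 4 B
Overhead bytes = header + trailer = 26 + 4 = 30
Total frame = payload + overhead = 256 + 30 = 286
Overhead % = 30 / 286 * 100 = 10.4895% -> 10.49% (2 dp)

10.49


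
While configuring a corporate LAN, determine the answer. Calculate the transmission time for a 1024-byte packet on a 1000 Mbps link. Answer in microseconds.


Given: packet = 1024 bytes, bandwidth = 1000 Mbps
Packet in bits = 1024 * 8 = 8192 bits
Bandwidth = 1000 * 10^6 = 1000000000 bps
Time = 8192 / 1000000000 seconds
Time in us = 8192 * 10^6 / 1000000000 = 8.192

8.192


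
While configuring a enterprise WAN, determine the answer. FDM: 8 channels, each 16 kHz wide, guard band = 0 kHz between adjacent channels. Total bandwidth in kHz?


Given: 8 channels, 16 kHz each, guard = 0 kHz
Channel bandwidth = 8 * 16 = 128 kHz
Guard bands = 7 gaps * 0 kHz = 0 kHz
Total = 128 + 0 = 128 kHz

128


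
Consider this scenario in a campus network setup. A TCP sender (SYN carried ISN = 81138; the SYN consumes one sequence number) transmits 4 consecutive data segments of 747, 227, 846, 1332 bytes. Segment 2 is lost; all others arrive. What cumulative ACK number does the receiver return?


SYN uses sequence number 81138; first data byte = ISN + 1 = 81139.
Segment 1: SEQ = 81139, len = 747 B, covers [81139, 81885]
Segment 2: SEQ = 81886, len = 227 B, covers [81886, 82112] [LOST]
Segment 3: SEQ = 82113, len = 846 B, covers [82113, 82958]
Segment 4: SEQ = 82959, len = 1332 B, covers [82959, 84290]
In-order data received: bytes [81139, 81885] (segments 1..1).
Segment 2 missing -> gap begins at byte 81886; later segments buffered out of order.
Cumulative ACK = next expected in-order byte = 81139 + 747 = 81886

81886


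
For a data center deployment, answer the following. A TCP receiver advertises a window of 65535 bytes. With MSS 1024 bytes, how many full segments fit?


Given: RWND = 65535 bytes, MSS = 1024 bytes
Full segments = floor(RWND / MSS)
Full segments = floor(65535 / 1024)
Full segments = floor(63.999) = 63

63


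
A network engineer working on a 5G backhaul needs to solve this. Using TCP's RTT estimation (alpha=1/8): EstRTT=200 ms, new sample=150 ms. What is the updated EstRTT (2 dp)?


Given: EstRTT = 200 ms, SampleRTT = 150 ms, alpha = 1/8
New EstRTT = (1 - alpha) * EstRTT + alpha * SampleRTT
(7/8) * 200 = 175
(1/8) * 150 = 18.75
New EstRTT = 175 + 18.75 = 193.75 ms -> 193.75 ms (2 dp)

193.75


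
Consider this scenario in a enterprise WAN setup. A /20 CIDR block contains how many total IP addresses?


Given: CIDR prefix /20
Host bits = 32 - 20 = 12
Total addresses = 2^12 = 4096

4096


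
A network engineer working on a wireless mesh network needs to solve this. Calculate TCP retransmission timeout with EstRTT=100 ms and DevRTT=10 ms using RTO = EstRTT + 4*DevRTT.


Given: EstRTT = 100 ms, DevRTT = 10 ms
Timeout = EstRTT + 4 * DevRTT
4 * DevRTT = 4 * 10 = 40
Timeout = 100 + 40 = 140 ms

140


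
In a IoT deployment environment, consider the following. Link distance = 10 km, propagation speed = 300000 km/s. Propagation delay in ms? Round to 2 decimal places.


Given: distance = 10 km, speed = 300000 km/s
Delay = distance / speed = 10 / 300000 seconds
Delay in ms = 10 * 1000 / 300000
Delay = 0.0333 ms
Rounded to 2 dp = 0.03 ms

0.03


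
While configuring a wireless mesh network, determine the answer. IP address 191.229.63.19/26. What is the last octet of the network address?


Given: IP = 191.229.63.19, prefix = /26
Subnet mask = 255.255.255.192
Last octet of IP: 19
Last octet of mask: 192
Network last octet = 19 AND 192 = 0

0


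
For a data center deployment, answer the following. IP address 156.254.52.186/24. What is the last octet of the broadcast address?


Given: IP = 156.254.52.186, prefix = /24
Host bits = 32 - 24 = 8
Network last octet = 186 AND mask = 0
Host part size = 2^8 - 1 = 255
Broadcast last octet = 0 OR 255 = 255

255


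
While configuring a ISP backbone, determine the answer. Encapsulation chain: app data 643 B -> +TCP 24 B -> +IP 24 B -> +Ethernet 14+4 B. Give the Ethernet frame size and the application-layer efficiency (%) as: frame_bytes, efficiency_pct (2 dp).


TCP segment = 643 + 24 = 667 B
IP packet = 667 + 24 = 691 B
Ethernet frame = 691 + 14 + 4 = 709 B
Efficiency = app / frame = 643 / 709 = 0.906911 = 90.6911% -> 90.69% (2 dp)

709, 90.69


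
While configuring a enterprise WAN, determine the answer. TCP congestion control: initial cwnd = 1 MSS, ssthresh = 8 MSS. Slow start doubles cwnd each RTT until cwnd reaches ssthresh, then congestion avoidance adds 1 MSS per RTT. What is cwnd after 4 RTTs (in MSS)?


RTT 0: cwnd = 1 MSS (initial)
RTT 1: cwnd = 2 MSS (slow start, doubled)
RTT 2: cwnd = 4 MSS (slow start, doubled)
RTT 3: cwnd = 8 MSS (slow start, doubled)
RTT 4: cwnd = 9 MSS (congestion avoidance, +1)

9


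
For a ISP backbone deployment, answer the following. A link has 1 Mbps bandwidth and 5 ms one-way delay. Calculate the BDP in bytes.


Given: bandwidth = 1 Mbps, delay = 5 ms
BDP in bits = 1 * 10^6 * 5 / 1000
BDP in bits = 5000
BDP in bytes = 5000 / 8 = 625

625


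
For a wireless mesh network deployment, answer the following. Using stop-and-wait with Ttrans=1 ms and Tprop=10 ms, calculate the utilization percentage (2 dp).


Given: Ttrans = 1 ms, Tprop = 10 ms
RTT = 2 * Tprop = 2 * 10 = 20 ms
U = Ttrans / (Ttrans + RTT)
U = 1 / (1 + 20)
U = 1 / 21 = 0.047619
U% = 4.76%

4.76


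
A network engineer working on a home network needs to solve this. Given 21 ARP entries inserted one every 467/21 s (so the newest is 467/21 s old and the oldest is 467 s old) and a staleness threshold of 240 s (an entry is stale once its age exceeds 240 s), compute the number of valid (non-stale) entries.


Ages are k * 467/21 s for k = 1..21 (spacing = 22.2381 s).
Entry k is valid iff k * 467/21 <= 240 iff k <= 21 * 240 / 467 = 10.7923
n_valid = floor(10.7923) = 10
(n_stale = 21 - 10 = 11)

10


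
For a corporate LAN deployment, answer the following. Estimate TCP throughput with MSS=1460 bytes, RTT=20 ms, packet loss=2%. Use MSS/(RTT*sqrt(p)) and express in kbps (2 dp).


Given: MSS = 1460 bytes, RTT = 20 ms, loss = 2%
RTT in seconds = 20 / 1000 = 0.02
Loss rate = 2% = 0.02
sqrt(loss) = sqrt(0.02) = 0.141421356237
Throughput (bytes/s) = 1460 / (0.02 * 0.141421356237) = 516187.9503
Throughput (kbps) = 516187.9503 * 8 / 1000 = 4129.503602 -> 4129.50 kbps (2 dp)

4129.50


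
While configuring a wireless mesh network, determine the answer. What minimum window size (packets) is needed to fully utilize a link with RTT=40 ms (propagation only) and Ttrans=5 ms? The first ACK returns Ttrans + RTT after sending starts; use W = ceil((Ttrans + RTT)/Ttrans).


Given: Ttrans = 5 ms, RTT = 40 ms (= 2 * Tprop, Tprop = 20 ms)
Time until first ACK returns = Ttrans + RTT = 5 + 40 = 45 ms
Need W * Ttrans >= Ttrans + RTT  ->  W >= (Ttrans + RTT) / Ttrans
(Ttrans + RTT) / Ttrans = 45 / 5 = 9
W_min = ceil(9) = 9

9


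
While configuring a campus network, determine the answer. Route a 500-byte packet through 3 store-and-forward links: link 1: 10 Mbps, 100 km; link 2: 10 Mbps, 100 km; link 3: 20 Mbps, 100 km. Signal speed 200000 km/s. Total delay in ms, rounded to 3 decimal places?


Packet = 500 bytes = 4000 bits. Store-and-forward: sum (t_trans + t_prop) per link.
Link 1: t_trans = 4000/(10*10^6) s = 0.4000 ms; t_prop = 100/200000 s = 0.5000 ms; subtotal = 0.9000 ms
Link 2: t_trans = 4000/(10*10^6) s = 0.4000 ms; t_prop = 100/200000 s = 0.5000 ms; subtotal = 0.9000 ms
Link 3: t_trans = 4000/(20*10^6) s = 0.2000 ms; t_prop = 100/200000 s = 0.5000 ms; subtotal = 0.7000 ms
End-to-end = 0.9000 + 0.9000 + 0.7000 = 2.5000 ms -> 2.500 ms (3 dp)

2.500


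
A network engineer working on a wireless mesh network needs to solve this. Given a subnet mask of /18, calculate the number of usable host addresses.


Given: subnet mask /18
Host bits = 32 - 18 = 14
Total addresses = 2^14 = 16384
Usable hosts = 16384 - 2 (network + broadcast) = 16382

16382


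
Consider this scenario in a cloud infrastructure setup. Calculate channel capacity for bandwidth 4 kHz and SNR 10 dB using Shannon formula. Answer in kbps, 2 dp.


Given: B = 4 kHz, SNR = 10 dB
SNR linear = 10^(10/10) = 10
1 + SNR = 11
log2(11) = 3.4594316186
C = 4 * 1000 * 3.4594316186 = 13837.7265 bps
C = 13.837726 kbps -> 13.84 kbps (2 dp)

13.84


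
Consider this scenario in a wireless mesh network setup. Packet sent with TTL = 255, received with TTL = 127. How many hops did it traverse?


Given: initial TTL = 255, received TTL = 127
Hops = initial TTL - received TTL
Hops = 255 - 127 = 128

128


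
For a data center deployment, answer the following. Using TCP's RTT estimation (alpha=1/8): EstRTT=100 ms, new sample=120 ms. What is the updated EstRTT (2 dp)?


Given: EstRTT = 100 ms, SampleRTT = 120 ms, alpha = 1/8
New EstRTT = (1 - alpha) * EstRTT + alpha * SampleRTT
(7/8) * 100 = 87.5
(1/8) * 120 = 15
New EstRTT = 87.5 + 15 = 102.5 ms -> 102.50 ms (2 dp)

102.50


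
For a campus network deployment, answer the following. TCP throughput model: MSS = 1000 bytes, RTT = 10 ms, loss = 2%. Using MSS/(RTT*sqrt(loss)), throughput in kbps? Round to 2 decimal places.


Given: MSS = 1000 bytes, RTT = 10 ms, loss = 2%
RTT in seconds = 10 / 1000 = 0.01
Loss rate = 2% = 0.02
sqrt(loss) = sqrt(0.02) = 0.141421356237
Throughput (bytes/s) = 1000 / (0.01 * 0.141421356237) = 707106.7812
Throughput (kbps) = 707106.7812 * 8 / 1000 = 5656.854249 -> 5656.85 kbps (2 dp)

5656.85


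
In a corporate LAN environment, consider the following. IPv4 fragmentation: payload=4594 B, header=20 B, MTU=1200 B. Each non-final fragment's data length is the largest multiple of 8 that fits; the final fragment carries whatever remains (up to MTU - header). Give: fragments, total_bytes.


Max data per non-final fragment = floor((MTU - header)/8)*8 = floor((1200 - 20)/8)*8 = floor(1180/8)*8 = 1176 B
Final fragment needs no 8-byte alignment: it can carry up to MTU - header = 1180 B
Non-final fragments needed = ceil((payload - 1180) / 1176) = ceil(3414/1176) = ceil(2.9031) = 3
Number of fragments = 3 + 1 = 4
Fragment sizes (data): 3 * 1176 B + 1066 B (last, 1066 <= 1180 OK)
Total bytes sent = payload + n_frags * header = 4594 + 4*20 = 4594 + 80 = 4674 B

4, 4674


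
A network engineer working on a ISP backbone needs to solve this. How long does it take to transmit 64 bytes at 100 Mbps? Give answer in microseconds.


Given: packet = 64 bytes, bandwidth = 100 Mbps
Packet in bits = 64 * 8 = 512 bits
Bandwidth = 100 * 10^6 = 100000000 bps
Time = 512 / 100000000 seconds
Time in us = 512 * 10^6 / 100000000 = 5.12

5.12


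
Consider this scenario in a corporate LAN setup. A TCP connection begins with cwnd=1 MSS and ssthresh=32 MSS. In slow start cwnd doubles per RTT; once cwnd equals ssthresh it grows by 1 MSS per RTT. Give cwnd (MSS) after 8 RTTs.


RTT 0: cwnd = 1 MSS (initial)
RTT 1: cwnd = 2 MSS (slow start, doubled)
RTT 2: cwnd = 4 MSS (slow start, doubled)
RTT 3: cwnd = 8 MSS (slow start, doubled)
RTT 4: cwnd = 16 MSS (slow start, doubled)
RTT 5: cwnd = 32 MSS (slow start, doubled)
RTT 6: cwnd = 33 MSS (congestion avoidance, +1)
RTT 7: cwnd = 34 MSS (congestion avoidance, +1)
RTT 8: cwnd = 35 MSS (congestion avoidance, +1)

35


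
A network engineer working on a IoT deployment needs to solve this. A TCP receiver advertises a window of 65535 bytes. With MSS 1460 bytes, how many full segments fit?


Given: RWND = 65535 bytes, MSS = 1460 bytes
Full segments = floor(RWND / MSS)
Full segments = floor(65535 / 1460)
Full segments = floor(44.887) = 44

44


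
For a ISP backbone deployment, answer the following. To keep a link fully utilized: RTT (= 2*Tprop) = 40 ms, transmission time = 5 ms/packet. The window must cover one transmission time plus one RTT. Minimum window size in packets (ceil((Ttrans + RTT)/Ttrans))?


Given: Ttrans = 5 ms, RTT = 40 ms (= 2 * Tprop, Tprop = 20 ms)
Time until first ACK returns = Ttrans + RTT = 5 + 40 = 45 ms
Need W * Ttrans >= Ttrans + RTT  ->  W >= (Ttrans + RTT) / Ttrans
(Ttrans + RTT) / Ttrans = 45 / 5 = 9
W_min = ceil(9) = 9

9


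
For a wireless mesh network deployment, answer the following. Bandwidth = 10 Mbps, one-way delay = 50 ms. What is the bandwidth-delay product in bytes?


Given: bandwidth = 10 Mbps, delay = 50 ms
BDP in bits = 10 * 10^6 * 50 / 1000
BDP in bits = 500000
BDP in bytes = 500000 / 8 = 62500

62500


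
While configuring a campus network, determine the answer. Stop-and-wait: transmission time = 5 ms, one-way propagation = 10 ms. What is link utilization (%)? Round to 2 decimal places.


Given: Ttrans = 5 ms, Tprop = 10 ms
RTT = 2 * Tprop = 2 * 10 = 20 ms
U = Ttrans / (Ttrans + RTT)
U = 5 / (5 + 20)
U = 5 / 25 = 0.2
U% = 20.00%

20.00


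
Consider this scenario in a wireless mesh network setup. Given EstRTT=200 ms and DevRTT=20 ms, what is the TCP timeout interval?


Given: EstRTT = 200 ms, DevRTT = 20 ms
Timeout = EstRTT + 4 * DevRTT
4 * DevRTT = 4 * 20 = 80
Timeout = 200 + 80 = 280 ms

280


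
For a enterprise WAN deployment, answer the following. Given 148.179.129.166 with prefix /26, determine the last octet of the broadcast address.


Given: IP = 148.179.129.166, prefix = /26
Host bits = 32 - 26 = 6
Network last octet = 166 AND mask = 128
Host part size = 2^6 - 1 = 63
Broadcast last octet = 128 OR 63 = 191

191


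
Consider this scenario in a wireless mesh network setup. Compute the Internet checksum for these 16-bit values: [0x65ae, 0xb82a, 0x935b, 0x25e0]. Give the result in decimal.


Given words: [0x65ae, 0xb82a, 0x935b, 0x25e0]
Step 1: Sum all words
Raw sum = 26030 + 47146 + 37723 + 9696 = 120595
Step 2: Fold carry: (55059 + 1) = 55060
One's complement = ~55060 & 0xFFFF = 10475

10475


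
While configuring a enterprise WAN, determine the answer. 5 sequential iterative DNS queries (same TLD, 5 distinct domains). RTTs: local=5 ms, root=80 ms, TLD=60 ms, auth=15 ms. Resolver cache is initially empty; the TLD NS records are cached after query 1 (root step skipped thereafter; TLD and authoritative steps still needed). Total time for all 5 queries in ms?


Lookup 1 (cold cache): local + root + TLD + auth = 5 + 80 + 60 + 15 = 160 ms
Lookups 2..5 (TLD NS cached -> skip root; new domain -> still ask TLD and auth): local + TLD + auth = 5 + 60 + 15 = 80 ms each
Remaining 4 lookups: 4 * 80 = 320 ms
Total = 160 + 320 = 480 ms

480


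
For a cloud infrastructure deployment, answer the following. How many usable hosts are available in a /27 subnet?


Given: subnet mask /27
Host bits = 32 - 27 = 5
Total addresses = 2^5 = 32
Usable hosts = 32 - 2 (network + broadcast) = 30

30


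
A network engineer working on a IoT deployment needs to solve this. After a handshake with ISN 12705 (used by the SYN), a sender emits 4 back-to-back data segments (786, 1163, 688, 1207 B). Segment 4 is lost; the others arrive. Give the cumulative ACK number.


SYN uses sequence number 12705; first data byte = ISN + 1 = 12706.
Segment 1: SEQ = 12706, len = 786 B, covers [12706, 13491]
Segment 2: SEQ = 13492, len = 1163 B, covers [13492, 14654]
Segment 3: SEQ = 14655, len = 688 B, covers [14655, 15342]
Segment 4: SEQ = 15343, len = 1207 B, covers [15343, 16549] [LOST]
In-order data received: bytes [12706, 15342] (segments 1..3).
Segment 4 missing -> gap begins at byte 15343.
Cumulative ACK = next expected in-order byte = 12706 + 786 + 1163 + 688 = 15343

15343


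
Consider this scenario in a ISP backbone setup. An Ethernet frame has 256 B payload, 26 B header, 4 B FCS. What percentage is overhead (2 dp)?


Given: payload = 256 B, header = 26 B, trailer = 4 B
Overhead bytes = header + trailer = 26 + 4 = 30
Total frame = payload + overhead = 256 + 30 = 286
Overhead % = 30 / 286 * 100 = 10.4895% -> 10.49% (2 dp)

10.49


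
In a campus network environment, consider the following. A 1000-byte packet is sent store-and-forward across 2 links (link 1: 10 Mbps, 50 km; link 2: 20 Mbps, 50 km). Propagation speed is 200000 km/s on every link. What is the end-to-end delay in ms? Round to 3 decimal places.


Packet = 1000 bytes = 8000 bits. Store-and-forward: sum (t_trans + t_prop) per link.
Link 1: t_trans = 8000/(10*10^6) s = 0.8000 ms; t_prop = 50/200000 s = 0.2500 ms; subtotal = 1.0500 ms
Link 2: t_trans = 8000/(20*10^6) s = 0.4000 ms; t_prop = 50/200000 s = 0.2500 ms; subtotal = 0.6500 ms
End-to-end = 1.0500 + 0.6500 = 1.7000 ms -> 1.700 ms (3 dp)

1.700


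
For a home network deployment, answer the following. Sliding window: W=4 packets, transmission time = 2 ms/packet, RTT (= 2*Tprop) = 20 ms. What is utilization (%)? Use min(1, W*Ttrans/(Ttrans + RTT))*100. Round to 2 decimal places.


Given: W = 4, Ttrans = 2 ms, RTT = 20 ms (= 2 * Tprop, Tprop = 10 ms)
Cycle time = Ttrans + RTT = 2 + 20 = 22 ms (first packet sent until its ACK returns)
W * Ttrans = 4 * 2 = 8 ms of sending per cycle
W * Ttrans / (Ttrans + RTT) = 8 / 22 = 0.363636
U = min(1, 0.363636) = 0.363636
U% = 36.36%

36.36


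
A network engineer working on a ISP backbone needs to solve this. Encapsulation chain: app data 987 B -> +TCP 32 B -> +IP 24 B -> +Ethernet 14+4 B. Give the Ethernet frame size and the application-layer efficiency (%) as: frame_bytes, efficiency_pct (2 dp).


TCP segment = 987 + 32 = 1019 B
IP packet = 1019 + 24 = 1043 B
Ethernet frame = 1043 + 14 + 4 = 1061 B
Efficiency = app / frame = 987 / 1061 = 0.930254 = 93.0254% -> 93.03% (2 dp)

1061, 93.03


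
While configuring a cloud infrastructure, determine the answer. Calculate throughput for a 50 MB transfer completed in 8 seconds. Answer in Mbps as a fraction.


Given: file = 50 MB, time = 8 s
File in Mb = 50 * 8 = 400 Mb
Throughput = 400 / 8 Mbps
Throughput = 50 Mbps

50


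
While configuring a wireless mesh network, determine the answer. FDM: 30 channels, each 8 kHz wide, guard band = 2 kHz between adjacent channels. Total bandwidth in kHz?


Given: 30 channels, 8 kHz each, guard = 2 kHz
Channel bandwidth = 30 * 8 = 240 kHz
Guard bands = 29 gaps * 2 kHz = 58 kHz
Total = 240 + 58 = 298 kHz

298


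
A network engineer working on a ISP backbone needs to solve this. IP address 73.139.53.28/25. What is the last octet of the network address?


Given: IP = 73.139.53.28, prefix = /25
Subnet mask = 255.255.255.128
Last octet of IP: 28
Last octet of mask: 128
Network last octet = 28 AND 128 = 0

0


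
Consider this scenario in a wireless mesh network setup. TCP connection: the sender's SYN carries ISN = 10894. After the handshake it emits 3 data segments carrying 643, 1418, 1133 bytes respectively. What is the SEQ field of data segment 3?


The SYN occupies sequence number ISN = 10894, so the first data byte is ISN + 1 = 10895.
SEQ of data segment i = (ISN + 1) + sum of payload sizes of segments 1..i-1.
Segment 1: SEQ = 10895, payload = 643 bytes
Segment 2: SEQ = 11538, payload = 1418 bytes
Segment 3: SEQ = 12956, payload = 1133 bytes
SEQ of segment 3 = 10895 + 643 + 1418 = 12956

12956


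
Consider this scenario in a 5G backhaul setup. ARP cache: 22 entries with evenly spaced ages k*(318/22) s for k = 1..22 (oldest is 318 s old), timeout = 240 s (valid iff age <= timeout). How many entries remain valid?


Ages are k * 318/22 s for k = 1..22 (spacing = 14.4545 s).
Entry k is valid iff k * 318/22 <= 240 iff k <= 22 * 240 / 318 = 16.6038
n_valid = floor(16.6038) = 16
(n_stale = 22 - 16 = 6)

16


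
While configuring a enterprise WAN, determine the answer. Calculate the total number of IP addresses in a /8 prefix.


Given: CIDR prefix /8
Host bits = 32 - 8 = 24
Total addresses = 2^24 = 16777216

16777216


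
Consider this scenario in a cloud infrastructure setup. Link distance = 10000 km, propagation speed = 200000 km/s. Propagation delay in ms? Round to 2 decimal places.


Given: distance = 10000 km, speed = 200000 km/s
Delay = distance / speed = 10000 / 200000 seconds
Delay in ms = 10000 * 1000 / 200000
Delay = 50.0000 ms
Rounded to 2 dp = 50.00 ms

50.00


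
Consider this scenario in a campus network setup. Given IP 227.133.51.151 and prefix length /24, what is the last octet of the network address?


Given: IP = 227.133.51.151, prefix = /24
Subnet mask = 255.255.255.0
Last octet of IP: 151
Last octet of mask: 0
Network last octet = 151 AND 0 = 0

0


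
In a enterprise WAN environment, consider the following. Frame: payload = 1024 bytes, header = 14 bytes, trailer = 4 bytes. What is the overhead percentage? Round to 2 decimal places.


Given: payload = 1024 B, header = 14 B, trailer = 4 B
Overhead bytes = header + trailer = 14 + 4 = 18
Total frame = payload + overhead = 1024 + 18 = 1042
Overhead % = 18 / 1042 * 100 = 1.7274% -> 1.73% (2 dp)

1.73


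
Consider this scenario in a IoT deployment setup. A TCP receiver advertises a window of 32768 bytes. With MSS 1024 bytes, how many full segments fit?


Given: RWND = 32768 bytes, MSS = 1024 bytes
Full segments = floor(RWND / MSS)
Full segments = floor(32768 / 1024)
Full segments = floor(32.0) = 32

32


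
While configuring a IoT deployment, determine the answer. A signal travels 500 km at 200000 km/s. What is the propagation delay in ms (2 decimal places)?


Given: distance = 500 km, speed = 200000 km/s
Delay = distance / speed = 500 / 200000 seconds
Delay in ms = 500 * 1000 / 200000
Delay = 2.5000 ms
Rounded to 2 dp = 2.50 ms

2.50


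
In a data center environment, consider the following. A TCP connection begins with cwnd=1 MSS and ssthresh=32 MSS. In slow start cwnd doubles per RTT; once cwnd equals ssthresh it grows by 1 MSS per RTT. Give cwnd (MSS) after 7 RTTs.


RTT 0: cwnd = 1 MSS (initial)
RTT 1: cwnd = 2 MSS (slow start, doubled)
RTT 2: cwnd = 4 MSS (slow start, doubled)
RTT 3: cwnd = 8 MSS (slow start, doubled)
RTT 4: cwnd = 16 MSS (slow start, doubled)
RTT 5: cwnd = 32 MSS (slow start, doubled)
RTT 6: cwnd = 33 MSS (congestion avoidance, +1)
RTT 7: cwnd = 34 MSS (congestion avoidance, +1)

34


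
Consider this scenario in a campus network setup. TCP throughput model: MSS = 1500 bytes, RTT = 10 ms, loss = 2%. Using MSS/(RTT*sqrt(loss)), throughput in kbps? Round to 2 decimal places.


Given: MSS = 1500 bytes, RTT = 10 ms, loss = 2%
RTT in seconds = 10 / 1000 = 0.01
Loss rate = 2% = 0.02
sqrt(loss) = sqrt(0.02) = 0.141421356237
Throughput (bytes/s) = 1500 / (0.01 * 0.141421356237) = 1060660.1718
Throughput (kbps) = 1060660.1718 * 8 / 1000 = 8485.281374 -> 8485.28 kbps (2 dp)

8485.28
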